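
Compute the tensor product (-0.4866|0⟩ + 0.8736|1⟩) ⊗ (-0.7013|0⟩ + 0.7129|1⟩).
0.3413|00⟩ - 0.3469|01⟩ - 0.6127|10⟩ + 0.6228|11⟩

amp(|b₁b₂…⟩) = product of the factor amplitudes for bits b₁, b₂, …; only kets whose every factor amplitude is nonzero survive.
|00⟩: (-0.4866)(-0.7013) = 0.3413
|01⟩: (-0.4866)(0.7129) = -0.3469
|10⟩: (0.8736)(-0.7013) = -0.6127
|11⟩: (0.8736)(0.7129) = 0.6228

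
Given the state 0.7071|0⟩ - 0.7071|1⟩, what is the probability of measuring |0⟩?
0.5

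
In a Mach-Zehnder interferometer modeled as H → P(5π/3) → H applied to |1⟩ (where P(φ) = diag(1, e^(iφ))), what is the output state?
(0.25 + 0.433i)|0⟩ + (0.75 - 0.433i)|1⟩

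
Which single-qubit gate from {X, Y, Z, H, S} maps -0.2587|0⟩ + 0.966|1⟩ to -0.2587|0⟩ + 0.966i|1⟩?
S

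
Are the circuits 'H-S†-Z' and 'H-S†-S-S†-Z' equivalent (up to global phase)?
Yes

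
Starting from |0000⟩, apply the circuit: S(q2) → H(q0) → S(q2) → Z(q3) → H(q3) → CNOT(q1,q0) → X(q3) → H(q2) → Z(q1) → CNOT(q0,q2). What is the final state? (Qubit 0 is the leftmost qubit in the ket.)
1/√8|0000⟩ + 1/√8|0001⟩ + 1/√8|0010⟩ + 1/√8|0011⟩ + 1/√8|1000⟩ + 1/√8|1001⟩ + 1/√8|1010⟩ + 1/√8|1011⟩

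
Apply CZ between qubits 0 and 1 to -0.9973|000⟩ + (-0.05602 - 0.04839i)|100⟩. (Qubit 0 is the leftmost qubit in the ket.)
-0.9973|000⟩ + (-0.05602 - 0.04839i)|100⟩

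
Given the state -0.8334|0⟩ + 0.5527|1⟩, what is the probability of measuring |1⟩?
0.3055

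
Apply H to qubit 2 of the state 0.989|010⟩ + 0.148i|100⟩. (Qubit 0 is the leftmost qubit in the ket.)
0.6993|010⟩ + 0.6993|011⟩ + 0.1047i|100⟩ + 0.1047i|101⟩

H on qubit 2 mixes each pair of kets that differ only in qubit 2: amplitudes (a, b) of (|…0…⟩, |…1…⟩) become ((a + b)/√2, (a − b)/√2). Kets absent from the input have amplitude 0.
(|010⟩, |011⟩): (a, b) = (0.989, 0) → (0.6993, 0.6993)
(|100⟩, |101⟩): (a, b) = (0.148i, 0) → (0.1047i, 0.1047i)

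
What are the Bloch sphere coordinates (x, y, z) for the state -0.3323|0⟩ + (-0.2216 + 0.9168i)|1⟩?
(0.1473, -0.6093, -0.7792)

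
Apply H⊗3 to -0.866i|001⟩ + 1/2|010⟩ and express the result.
(0.1768 - 0.3062i)|000⟩ + (0.1768 + 0.3062i)|001⟩ + (-0.1768 - 0.3062i)|010⟩ + (-0.1768 + 0.3062i)|011⟩ + (0.1768 - 0.3062i)|100⟩ + (0.1768 + 0.3062i)|101⟩ + (-0.1768 - 0.3062i)|110⟩ + (-0.1768 + 0.3062i)|111⟩

H⊗3 gives amp(|y⟩) = (1/2√2) Σ_x (−1)^(x·y) amp(|x⟩), where x·y is the number of positions in which both x and y have a 1.
|000⟩: (-0.866i + 1/2)/(2√2) = (0.1768 - 0.3062i)
|001⟩: (0.866i + 1/2)/(2√2) = (0.1768 + 0.3062i)
|010⟩: (-0.866i - 1/2)/(2√2) = (-0.1768 - 0.3062i)
|011⟩: (0.866i - 1/2)/(2√2) = (-0.1768 + 0.3062i)
|100⟩: (-0.866i + 1/2)/(2√2) = (0.1768 - 0.3062i)
|101⟩: (0.866i + 1/2)/(2√2) = (0.1768 + 0.3062i)
|110⟩: (-0.866i - 1/2)/(2√2) = (-0.1768 - 0.3062i)
|111⟩: (0.866i - 1/2)/(2√2) = (-0.1768 + 0.3062i)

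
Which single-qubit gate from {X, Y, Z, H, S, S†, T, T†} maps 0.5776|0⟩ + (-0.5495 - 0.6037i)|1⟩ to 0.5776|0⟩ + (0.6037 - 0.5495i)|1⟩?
S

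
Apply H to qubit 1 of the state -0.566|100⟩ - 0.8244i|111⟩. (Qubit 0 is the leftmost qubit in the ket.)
-0.4002|100⟩ - 0.5829i|101⟩ - 0.4002|110⟩ + 0.5829i|111⟩

H on qubit 1 mixes each pair of kets that differ only in qubit 1: amplitudes (a, b) of (|…0…⟩, |…1…⟩) become ((a + b)/√2, (a − b)/√2). Kets absent from the input have amplitude 0.
(|100⟩, |110⟩): (a, b) = (-0.566, 0) → (-0.4002, -0.4002)
(|101⟩, |111⟩): (a, b) = (0, -0.8244i) → (-0.5829i, 0.5829i)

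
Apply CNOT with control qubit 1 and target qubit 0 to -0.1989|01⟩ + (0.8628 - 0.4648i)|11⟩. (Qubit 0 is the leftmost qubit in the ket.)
(0.8628 - 0.4648i)|01⟩ - 0.1989|11⟩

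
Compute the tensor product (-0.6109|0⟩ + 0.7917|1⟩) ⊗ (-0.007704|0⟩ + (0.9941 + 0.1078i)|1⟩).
0.004706|00⟩ + (-0.6073 - 0.06586i)|01⟩ - 0.006099|10⟩ + (0.787 + 0.08535i)|11⟩

amp(|b₁b₂…⟩) = product of the factor amplitudes for bits b₁, b₂, …; only kets whose every factor amplitude is nonzero survive.
|00⟩: (-0.6109)(-0.007704) = 0.004706
|01⟩: (-0.6109)(0.9941 + 0.1078i) = (-0.6073 - 0.06586i)
|10⟩: (0.7917)(-0.007704) = -0.006099
|11⟩: (0.7917)(0.9941 + 0.1078i) = (0.787 + 0.08535i)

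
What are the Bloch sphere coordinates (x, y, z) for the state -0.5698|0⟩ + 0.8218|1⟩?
(-0.9365, 0, -0.3507)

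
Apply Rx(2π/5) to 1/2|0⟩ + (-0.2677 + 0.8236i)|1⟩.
(0.8886 + 0.1574i)|0⟩ + (-0.2166 + 0.3724i)|1⟩

Rx(2π/5) = [[cos(θ/2), −i·sin(θ/2)], [−i·sin(θ/2), cos(θ/2)]]; θ = 2π/5, cos(θ/2) ≈ 0.809017, sin(θ/2) ≈ 0.587785.
With a = amp(|0⟩) = 1/2 and b = amp(|1⟩) = (-0.2677 + 0.8236i):
new amp(|0⟩) = (0.809017)·a + (-0.587785i)·b = (0.8886 + 0.1574i)
new amp(|1⟩) = (-0.587785i)·a + (0.809017)·b = (-0.2166 + 0.3724i)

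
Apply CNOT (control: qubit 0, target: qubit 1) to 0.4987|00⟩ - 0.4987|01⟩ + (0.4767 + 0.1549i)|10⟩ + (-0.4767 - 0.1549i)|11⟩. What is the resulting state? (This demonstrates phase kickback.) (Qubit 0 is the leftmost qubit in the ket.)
0.4987|00⟩ - 0.4987|01⟩ + (-0.4767 - 0.1549i)|10⟩ + (0.4767 + 0.1549i)|11⟩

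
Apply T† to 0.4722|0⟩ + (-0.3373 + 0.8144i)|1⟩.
0.4722|0⟩ + (0.3374 + 0.8144i)|1⟩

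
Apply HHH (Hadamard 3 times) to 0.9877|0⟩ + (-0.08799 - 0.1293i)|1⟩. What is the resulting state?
(0.6362 - 0.09143i)|0⟩ + (0.7606 + 0.09143i)|1⟩

H² = I, so H^3 = H: a single Hadamard. With (a, b) = (0.9877, (-0.08799 - 0.1293i)), H gives ((a + b)/√2, (a − b)/√2) = ((0.6362 - 0.09143i), (0.7606 + 0.09143i)).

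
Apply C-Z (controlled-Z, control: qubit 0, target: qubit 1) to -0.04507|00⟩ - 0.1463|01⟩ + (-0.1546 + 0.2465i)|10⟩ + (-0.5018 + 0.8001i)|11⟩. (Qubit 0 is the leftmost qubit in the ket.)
-0.04507|00⟩ - 0.1463|01⟩ + (-0.1546 + 0.2465i)|10⟩ + (0.5018 - 0.8001i)|11⟩

C-Z leaves the control-|0⟩ kets |00⟩, |01⟩ unchanged and applies Z to qubit 1 on the control-|1⟩ pair (|10⟩, |11⟩).
Z = [[1, 0], [0, -1]].
With a = amp(|10⟩) = (-0.1546 + 0.2465i) and b = amp(|11⟩) = (-0.5018 + 0.8001i):
new amp(|10⟩) = (1)·a = (-0.1546 + 0.2465i)
new amp(|11⟩) = (-1)·b = (0.5018 - 0.8001i)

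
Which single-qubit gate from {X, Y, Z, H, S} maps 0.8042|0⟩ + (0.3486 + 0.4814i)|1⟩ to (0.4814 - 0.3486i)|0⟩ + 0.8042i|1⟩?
Y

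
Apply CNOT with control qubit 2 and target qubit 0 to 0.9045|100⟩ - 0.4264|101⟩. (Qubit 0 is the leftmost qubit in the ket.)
-0.4264|001⟩ + 0.9045|100⟩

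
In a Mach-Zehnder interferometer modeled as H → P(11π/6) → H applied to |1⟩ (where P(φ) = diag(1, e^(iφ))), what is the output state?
(0.06699 + 0.25i)|0⟩ + (0.933 - 0.25i)|1⟩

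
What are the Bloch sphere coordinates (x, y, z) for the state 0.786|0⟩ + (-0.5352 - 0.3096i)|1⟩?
(-0.8413, -0.4867, 0.2355)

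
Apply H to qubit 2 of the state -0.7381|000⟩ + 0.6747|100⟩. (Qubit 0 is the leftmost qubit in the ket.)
-0.5219|000⟩ - 0.5219|001⟩ + 0.4771|100⟩ + 0.4771|101⟩

H on qubit 2 mixes each pair of kets that differ only in qubit 2: amplitudes (a, b) of (|…0…⟩, |…1…⟩) become ((a + b)/√2, (a − b)/√2). Kets absent from the input have amplitude 0.
(|000⟩, |001⟩): (a, b) = (-0.7381, 0) → (-0.5219, -0.5219)
(|100⟩, |101⟩): (a, b) = (0.6747, 0) → (0.4771, 0.4771)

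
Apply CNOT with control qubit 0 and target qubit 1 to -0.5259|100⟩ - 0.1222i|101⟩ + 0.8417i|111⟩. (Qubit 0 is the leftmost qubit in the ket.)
0.8417i|101⟩ - 0.5259|110⟩ - 0.1222i|111⟩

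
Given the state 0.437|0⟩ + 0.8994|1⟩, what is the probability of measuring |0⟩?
0.191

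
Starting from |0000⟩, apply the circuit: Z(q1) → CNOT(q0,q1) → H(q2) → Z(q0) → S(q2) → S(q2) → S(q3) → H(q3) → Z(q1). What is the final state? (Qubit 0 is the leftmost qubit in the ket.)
1/2|0000⟩ + 1/2|0001⟩ - 1/2|0010⟩ - 1/2|0011⟩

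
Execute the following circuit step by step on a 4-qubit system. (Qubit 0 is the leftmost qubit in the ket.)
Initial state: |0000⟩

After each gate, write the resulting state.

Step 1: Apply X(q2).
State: |0010⟩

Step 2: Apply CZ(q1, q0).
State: |0010⟩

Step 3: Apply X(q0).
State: |1010⟩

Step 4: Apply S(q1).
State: |1010⟩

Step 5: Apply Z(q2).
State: -|1010⟩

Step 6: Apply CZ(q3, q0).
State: -|1010⟩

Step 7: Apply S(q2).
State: -i|1010⟩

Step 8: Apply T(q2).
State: (1/√2 - (1/√2)i)|1010⟩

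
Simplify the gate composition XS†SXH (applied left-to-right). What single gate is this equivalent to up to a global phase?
H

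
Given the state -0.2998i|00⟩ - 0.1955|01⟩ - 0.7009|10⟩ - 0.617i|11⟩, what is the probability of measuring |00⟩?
0.08988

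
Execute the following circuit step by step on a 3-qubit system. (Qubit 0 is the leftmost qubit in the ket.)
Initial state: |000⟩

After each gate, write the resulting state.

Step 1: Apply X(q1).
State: |010⟩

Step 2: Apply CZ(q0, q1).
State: |010⟩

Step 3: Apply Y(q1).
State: -i|000⟩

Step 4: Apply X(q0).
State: -i|100⟩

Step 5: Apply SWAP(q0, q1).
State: -i|010⟩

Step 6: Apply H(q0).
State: -(1/√2)i|010⟩ - (1/√2)i|110⟩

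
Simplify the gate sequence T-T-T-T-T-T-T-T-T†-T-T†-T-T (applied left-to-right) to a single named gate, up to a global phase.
T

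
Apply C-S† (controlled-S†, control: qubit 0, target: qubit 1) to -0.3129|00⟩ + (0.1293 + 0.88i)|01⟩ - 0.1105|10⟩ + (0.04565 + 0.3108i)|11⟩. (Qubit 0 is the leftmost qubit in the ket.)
-0.3129|00⟩ + (0.1293 + 0.88i)|01⟩ - 0.1105|10⟩ + (0.3108 - 0.04565i)|11⟩

C-S† leaves the control-|0⟩ kets |00⟩, |01⟩ unchanged and applies S† to qubit 1 on the control-|1⟩ pair (|10⟩, |11⟩).
S† = [[1, 0], [0, -i]].
With a = amp(|10⟩) = -0.1105 and b = amp(|11⟩) = (0.04565 + 0.3108i):
new amp(|10⟩) = (1)·a = -0.1105
new amp(|11⟩) = (-i)·b = (0.3108 - 0.04565i)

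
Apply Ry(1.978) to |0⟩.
0.5495|0⟩ + 0.8355|1⟩

Ry(1.978) = [[cos(θ/2), −sin(θ/2)], [sin(θ/2), cos(θ/2)]]; θ = 1.978, cos(θ/2) ≈ 0.549526, sin(θ/2) ≈ 0.835477.
With a = amp(|0⟩) = 1 and b = amp(|1⟩) = 0:
new amp(|0⟩) = (0.549526)·a + (-0.835477)·b = 0.5495
new amp(|1⟩) = (0.835477)·a + (0.549526)·b = 0.8355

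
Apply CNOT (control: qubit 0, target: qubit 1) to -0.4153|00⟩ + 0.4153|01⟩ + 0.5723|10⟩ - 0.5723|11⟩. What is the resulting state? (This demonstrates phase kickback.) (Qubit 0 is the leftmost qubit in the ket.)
-0.4153|00⟩ + 0.4153|01⟩ - 0.5723|10⟩ + 0.5723|11⟩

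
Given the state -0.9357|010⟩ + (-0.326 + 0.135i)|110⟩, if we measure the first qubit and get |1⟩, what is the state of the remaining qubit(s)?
(-0.9239 + 0.3826i)|10⟩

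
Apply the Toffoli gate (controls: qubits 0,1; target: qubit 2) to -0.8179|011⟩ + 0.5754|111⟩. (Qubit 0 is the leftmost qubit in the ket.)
-0.8179|011⟩ + 0.5754|110⟩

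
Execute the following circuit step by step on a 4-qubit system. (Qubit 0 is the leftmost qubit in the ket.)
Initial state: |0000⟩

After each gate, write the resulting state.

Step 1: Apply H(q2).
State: 1/√2|0000⟩ + 1/√2|0010⟩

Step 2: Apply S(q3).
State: 1/√2|0000⟩ + 1/√2|0010⟩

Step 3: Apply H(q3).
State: 1/2|0000⟩ + 1/2|0001⟩ + 1/2|0010⟩ + 1/2|0011⟩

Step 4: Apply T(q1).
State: 1/2|0000⟩ + 1/2|0001⟩ + 1/2|0010⟩ + 1/2|0011⟩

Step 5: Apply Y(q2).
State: -(1/2)i|0000⟩ - (1/2)i|0001⟩ + (1/2)i|0010⟩ + (1/2)i|0011⟩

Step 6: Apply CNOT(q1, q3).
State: -(1/2)i|0000⟩ - (1/2)i|0001⟩ + (1/2)i|0010⟩ + (1/2)i|0011⟩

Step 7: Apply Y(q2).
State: 1/2|0000⟩ + 1/2|0001⟩ + 1/2|0010⟩ + 1/2|0011⟩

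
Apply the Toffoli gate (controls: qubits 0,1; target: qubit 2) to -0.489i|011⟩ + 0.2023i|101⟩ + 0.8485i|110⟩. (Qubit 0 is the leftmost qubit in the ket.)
-0.489i|011⟩ + 0.2023i|101⟩ + 0.8485i|111⟩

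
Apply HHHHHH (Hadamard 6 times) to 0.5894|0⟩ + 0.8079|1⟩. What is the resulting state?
0.5894|0⟩ + 0.8079|1⟩

H² = I, so an even number of Hadamards cancels: H^6 = I and the state is unchanged.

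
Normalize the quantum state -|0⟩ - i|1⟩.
-1/√2|0⟩ - (1/√2)i|1⟩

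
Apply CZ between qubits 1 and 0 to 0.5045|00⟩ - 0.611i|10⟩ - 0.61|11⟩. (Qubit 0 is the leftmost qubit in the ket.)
0.5045|00⟩ - 0.611i|10⟩ + 0.61|11⟩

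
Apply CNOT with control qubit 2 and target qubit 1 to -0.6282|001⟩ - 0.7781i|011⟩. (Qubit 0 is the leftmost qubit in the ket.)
-0.7781i|001⟩ - 0.6282|011⟩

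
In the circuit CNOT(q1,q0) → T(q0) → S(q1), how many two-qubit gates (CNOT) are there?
1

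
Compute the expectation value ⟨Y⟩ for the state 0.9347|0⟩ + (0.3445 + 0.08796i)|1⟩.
0.1644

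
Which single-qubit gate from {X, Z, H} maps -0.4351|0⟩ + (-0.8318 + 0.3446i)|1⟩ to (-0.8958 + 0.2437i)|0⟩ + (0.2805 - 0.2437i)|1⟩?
H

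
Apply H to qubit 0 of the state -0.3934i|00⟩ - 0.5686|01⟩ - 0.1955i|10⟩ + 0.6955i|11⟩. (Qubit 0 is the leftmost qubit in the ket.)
-0.4164i|00⟩ + (-0.4021 + 0.4918i)|01⟩ - 0.1399i|10⟩ + (-0.4021 - 0.4918i)|11⟩

H on qubit 0 mixes each pair of kets that differ only in qubit 0: amplitudes (a, b) of (|…0…⟩, |…1…⟩) become ((a + b)/√2, (a − b)/√2). Kets absent from the input have amplitude 0.
(|00⟩, |10⟩): (a, b) = (-0.3934i, -0.1955i) → (-0.4164i, -0.1399i)
(|01⟩, |11⟩): (a, b) = (-0.5686, 0.6955i) → ((-0.4021 + 0.4918i), (-0.4021 - 0.4918i))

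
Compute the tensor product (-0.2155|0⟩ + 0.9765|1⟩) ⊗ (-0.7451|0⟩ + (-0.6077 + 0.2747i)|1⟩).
0.1606|00⟩ + (0.131 - 0.0592i)|01⟩ - 0.7276|10⟩ + (-0.5934 + 0.2682i)|11⟩

amp(|b₁b₂…⟩) = product of the factor amplitudes for bits b₁, b₂, …; only kets whose every factor amplitude is nonzero survive.
|00⟩: (-0.2155)(-0.7451) = 0.1606
|01⟩: (-0.2155)(-0.6077 + 0.2747i) = (0.131 - 0.0592i)
|10⟩: (0.9765)(-0.7451) = -0.7276
|11⟩: (0.9765)(-0.6077 + 0.2747i) = (-0.5934 + 0.2682i)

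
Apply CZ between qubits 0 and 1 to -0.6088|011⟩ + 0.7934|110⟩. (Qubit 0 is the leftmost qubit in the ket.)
-0.6088|011⟩ - 0.7934|110⟩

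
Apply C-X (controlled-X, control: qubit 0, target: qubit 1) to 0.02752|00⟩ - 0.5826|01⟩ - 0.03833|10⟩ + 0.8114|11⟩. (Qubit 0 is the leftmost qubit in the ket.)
0.02752|00⟩ - 0.5826|01⟩ + 0.8114|10⟩ - 0.03833|11⟩

C-X leaves the control-|0⟩ kets |00⟩, |01⟩ unchanged and applies X to qubit 1 on the control-|1⟩ pair (|10⟩, |11⟩).
X = [[0, 1], [1, 0]].
With a = amp(|10⟩) = -0.03833 and b = amp(|11⟩) = 0.8114:
new amp(|10⟩) = (1)·b = 0.8114
new amp(|11⟩) = (1)·a = -0.03833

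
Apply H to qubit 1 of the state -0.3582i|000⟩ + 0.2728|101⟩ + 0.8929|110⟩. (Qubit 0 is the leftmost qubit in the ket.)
-0.2533i|000⟩ - 0.2533i|010⟩ + 0.6314|100⟩ + 0.1929|101⟩ - 0.6314|110⟩ + 0.1929|111⟩

H on qubit 1 mixes each pair of kets that differ only in qubit 1: amplitudes (a, b) of (|…0…⟩, |…1…⟩) become ((a + b)/√2, (a − b)/√2). Kets absent from the input have amplitude 0.
(|000⟩, |010⟩): (a, b) = (-0.3582i, 0) → (-0.2533i, -0.2533i)
(|100⟩, |110⟩): (a, b) = (0, 0.8929) → (0.6314, -0.6314)
(|101⟩, |111⟩): (a, b) = (0.2728, 0) → (0.1929, 0.1929)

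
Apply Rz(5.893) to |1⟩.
(-0.981 + 0.1939i)|1⟩

Rz(5.893) = [[e^(−iθ/2), 0], [0, e^(iθ/2)]] with e^(±iθ/2) = cos(θ/2) ± i·sin(θ/2); θ = 5.893, cos(θ/2) ≈ -0.98103, sin(θ/2) ≈ 0.193857.
With a = amp(|0⟩) = 0 and b = amp(|1⟩) = 1:
new amp(|0⟩) = (-0.98103 - 0.193857i)·a = 0
new amp(|1⟩) = (-0.98103 + 0.193857i)·b = (-0.981 + 0.1939i)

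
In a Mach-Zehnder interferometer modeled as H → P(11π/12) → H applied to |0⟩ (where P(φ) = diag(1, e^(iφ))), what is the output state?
(0.01704 + 0.1294i)|0⟩ + (0.983 - 0.1294i)|1⟩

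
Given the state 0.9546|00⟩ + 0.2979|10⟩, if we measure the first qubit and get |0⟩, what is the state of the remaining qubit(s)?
|0⟩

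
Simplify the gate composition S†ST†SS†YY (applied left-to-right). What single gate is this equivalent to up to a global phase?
T†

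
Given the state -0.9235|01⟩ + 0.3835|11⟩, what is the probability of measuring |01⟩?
0.8529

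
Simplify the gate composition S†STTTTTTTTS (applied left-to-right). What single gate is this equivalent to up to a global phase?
S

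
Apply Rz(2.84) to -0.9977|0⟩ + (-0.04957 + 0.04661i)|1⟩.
(-0.1499 + 0.9864i)|0⟩ + (-0.05353 - 0.04201i)|1⟩

Rz(2.84) = [[e^(−iθ/2), 0], [0, e^(iθ/2)]] with e^(±iθ/2) = cos(θ/2) ± i·sin(θ/2); θ = 2.84, cos(θ/2) ≈ 0.150225, sin(θ/2) ≈ 0.988652.
With a = amp(|0⟩) = -0.9977 and b = amp(|1⟩) = (-0.04957 + 0.04661i):
new amp(|0⟩) = (0.150225 - 0.988652i)·a = (-0.1499 + 0.9864i)
new amp(|1⟩) = (0.150225 + 0.988652i)·b = (-0.05353 - 0.04201i)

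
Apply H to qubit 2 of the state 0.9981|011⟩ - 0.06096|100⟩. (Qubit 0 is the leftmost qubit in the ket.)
0.7058|010⟩ - 0.7058|011⟩ - 0.04311|100⟩ - 0.04311|101⟩

H on qubit 2 mixes each pair of kets that differ only in qubit 2: amplitudes (a, b) of (|…0…⟩, |…1…⟩) become ((a + b)/√2, (a − b)/√2). Kets absent from the input have amplitude 0.
(|010⟩, |011⟩): (a, b) = (0, 0.9981) → (0.7058, -0.7058)
(|100⟩, |101⟩): (a, b) = (-0.06096, 0) → (-0.04311, -0.04311)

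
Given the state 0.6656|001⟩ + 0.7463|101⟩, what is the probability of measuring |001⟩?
0.443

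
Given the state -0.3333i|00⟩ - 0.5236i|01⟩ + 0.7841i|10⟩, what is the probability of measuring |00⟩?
0.1111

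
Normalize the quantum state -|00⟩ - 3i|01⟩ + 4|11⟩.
-0.1961|00⟩ - 0.5883i|01⟩ + 0.7845|11⟩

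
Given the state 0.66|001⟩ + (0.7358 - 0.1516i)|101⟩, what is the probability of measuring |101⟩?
0.5644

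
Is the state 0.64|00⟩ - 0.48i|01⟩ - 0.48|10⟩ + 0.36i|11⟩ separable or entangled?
Separable

Writing the state as a|00⟩ + b|01⟩ + c|10⟩ + d|11⟩, it is a product state iff ad − bc = 0.
Here (a, b, c, d) = (0.64, -0.48i, -0.48, 0.36i): ad − bc = (0.64)(0.36i) − (-0.48i)(-0.48) = 0, so the state is separable.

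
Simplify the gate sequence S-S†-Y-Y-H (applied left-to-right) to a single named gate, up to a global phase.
H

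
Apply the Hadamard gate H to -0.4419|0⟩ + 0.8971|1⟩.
0.3219|0⟩ - 0.9468|1⟩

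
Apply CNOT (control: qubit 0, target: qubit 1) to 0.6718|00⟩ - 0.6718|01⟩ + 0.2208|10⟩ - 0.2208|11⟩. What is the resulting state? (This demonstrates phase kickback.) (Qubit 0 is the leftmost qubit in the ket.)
0.6718|00⟩ - 0.6718|01⟩ - 0.2208|10⟩ + 0.2208|11⟩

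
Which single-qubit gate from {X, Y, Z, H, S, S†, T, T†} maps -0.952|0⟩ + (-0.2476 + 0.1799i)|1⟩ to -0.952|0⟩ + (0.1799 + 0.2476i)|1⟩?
S†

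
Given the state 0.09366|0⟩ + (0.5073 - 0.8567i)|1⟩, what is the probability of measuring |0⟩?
0.008772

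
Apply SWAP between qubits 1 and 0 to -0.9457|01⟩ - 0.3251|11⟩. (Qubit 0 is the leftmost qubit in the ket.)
-0.9457|10⟩ - 0.3251|11⟩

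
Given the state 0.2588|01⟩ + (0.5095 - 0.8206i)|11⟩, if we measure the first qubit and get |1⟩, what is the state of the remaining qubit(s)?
(0.5275 - 0.8496i)|1⟩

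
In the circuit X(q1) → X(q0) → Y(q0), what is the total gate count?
3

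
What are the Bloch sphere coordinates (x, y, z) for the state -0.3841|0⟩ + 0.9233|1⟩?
(-0.7093, 0, -0.705)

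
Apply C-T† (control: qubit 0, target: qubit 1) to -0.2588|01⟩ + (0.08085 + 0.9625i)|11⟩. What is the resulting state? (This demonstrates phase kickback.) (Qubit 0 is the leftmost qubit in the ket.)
-0.2588|01⟩ + (0.7378 + 0.6234i)|11⟩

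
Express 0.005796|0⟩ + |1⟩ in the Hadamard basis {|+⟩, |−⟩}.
0.7112|+⟩ - 0.703|−⟩

With |ψ⟩ = α|0⟩ + β|1⟩, the Hadamard-basis coefficients are ⟨+|ψ⟩ = (α + β)/√2 and ⟨−|ψ⟩ = (α − β)/√2.
Here α = 0.005796, β = 1: (α + β)/√2 = 0.7112, (α − β)/√2 = -0.703.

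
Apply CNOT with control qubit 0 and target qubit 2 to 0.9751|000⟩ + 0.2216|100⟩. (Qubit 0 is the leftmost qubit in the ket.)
0.9751|000⟩ + 0.2216|101⟩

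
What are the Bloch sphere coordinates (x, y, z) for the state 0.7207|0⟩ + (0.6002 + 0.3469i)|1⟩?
(0.8651, 0.5, 0.03883)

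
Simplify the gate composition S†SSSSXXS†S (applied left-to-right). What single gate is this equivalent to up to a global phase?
S†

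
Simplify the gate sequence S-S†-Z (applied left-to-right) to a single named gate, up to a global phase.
Z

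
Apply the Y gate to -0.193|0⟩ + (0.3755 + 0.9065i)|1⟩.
(0.9065 - 0.3755i)|0⟩ - 0.193i|1⟩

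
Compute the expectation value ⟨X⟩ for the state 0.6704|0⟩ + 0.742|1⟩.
0.9949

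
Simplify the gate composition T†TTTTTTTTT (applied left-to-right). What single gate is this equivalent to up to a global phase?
I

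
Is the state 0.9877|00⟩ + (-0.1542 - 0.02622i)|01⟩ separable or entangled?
Separable

Writing the state as a|00⟩ + b|01⟩ + c|10⟩ + d|11⟩, it is a product state iff ad − bc = 0.
Here (a, b, c, d) = (0.9877, (-0.1542 - 0.02622i), 0, 0): ad − bc = (0.9877)(0) − (-0.1542 - 0.02622i)(0) = 0, so the state is separable.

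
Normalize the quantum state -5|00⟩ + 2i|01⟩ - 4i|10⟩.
-0.7454|00⟩ + 0.2981i|01⟩ - 0.5963i|10⟩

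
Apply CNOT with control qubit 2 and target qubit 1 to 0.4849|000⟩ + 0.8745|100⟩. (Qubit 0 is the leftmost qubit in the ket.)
0.4849|000⟩ + 0.8745|100⟩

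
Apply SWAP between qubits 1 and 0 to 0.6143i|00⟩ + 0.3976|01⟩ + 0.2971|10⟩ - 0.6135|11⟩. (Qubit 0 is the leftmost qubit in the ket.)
0.6143i|00⟩ + 0.2971|01⟩ + 0.3976|10⟩ - 0.6135|11⟩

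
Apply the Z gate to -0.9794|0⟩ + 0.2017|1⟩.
-0.9794|0⟩ - 0.2017|1⟩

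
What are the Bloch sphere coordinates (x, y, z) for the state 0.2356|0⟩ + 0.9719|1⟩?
(0.458, 0, -0.8891)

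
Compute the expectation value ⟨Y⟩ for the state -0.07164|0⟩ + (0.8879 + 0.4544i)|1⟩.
-0.06511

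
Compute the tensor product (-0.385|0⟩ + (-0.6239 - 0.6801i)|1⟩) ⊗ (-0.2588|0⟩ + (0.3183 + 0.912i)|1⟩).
0.09964|00⟩ + (-0.1225 - 0.3511i)|01⟩ + (0.1615 + 0.176i)|10⟩ + (0.4217 - 0.7855i)|11⟩

amp(|b₁b₂…⟩) = product of the factor amplitudes for bits b₁, b₂, …; only kets whose every factor amplitude is nonzero survive.
|00⟩: (-0.385)(-0.2588) = 0.09964
|01⟩: (-0.385)(0.3183 + 0.912i) = (-0.1225 - 0.3511i)
|10⟩: (-0.6239 - 0.6801i)(-0.2588) = (0.1615 + 0.176i)
|11⟩: (-0.6239 - 0.6801i)(0.3183 + 0.912i) = (0.4217 - 0.7855i)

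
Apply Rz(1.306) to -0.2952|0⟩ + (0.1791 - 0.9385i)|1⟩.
(-0.2345 + 0.1794i)|0⟩ + (0.7125 - 0.6366i)|1⟩

Rz(1.306) = [[e^(−iθ/2), 0], [0, e^(iθ/2)]] with e^(±iθ/2) = cos(θ/2) ± i·sin(θ/2); θ = 1.306, cos(θ/2) ≈ 0.794265, sin(θ/2) ≈ 0.607572.
With a = amp(|0⟩) = -0.2952 and b = amp(|1⟩) = (0.1791 - 0.9385i):
new amp(|0⟩) = (0.794265 - 0.607572i)·a = (-0.2345 + 0.1794i)
new amp(|1⟩) = (0.794265 + 0.607572i)·b = (0.7125 - 0.6366i)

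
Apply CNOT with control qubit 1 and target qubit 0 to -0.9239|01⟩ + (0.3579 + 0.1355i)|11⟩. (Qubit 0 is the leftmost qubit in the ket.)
(0.3579 + 0.1355i)|01⟩ - 0.9239|11⟩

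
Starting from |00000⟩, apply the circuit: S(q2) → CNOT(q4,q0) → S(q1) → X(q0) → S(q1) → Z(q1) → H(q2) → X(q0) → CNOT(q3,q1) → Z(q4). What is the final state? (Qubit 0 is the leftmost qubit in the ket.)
1/√2|00000⟩ + 1/√2|00100⟩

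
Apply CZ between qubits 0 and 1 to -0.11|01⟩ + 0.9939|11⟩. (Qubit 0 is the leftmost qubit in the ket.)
-0.11|01⟩ - 0.9939|11⟩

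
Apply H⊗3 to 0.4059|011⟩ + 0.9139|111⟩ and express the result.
0.4666|000⟩ - 0.4666|001⟩ - 0.4666|010⟩ + 0.4666|011⟩ - 0.1796|100⟩ + 0.1796|101⟩ + 0.1796|110⟩ - 0.1796|111⟩

H⊗3 gives amp(|y⟩) = (1/2√2) Σ_x (−1)^(x·y) amp(|x⟩), where x·y is the number of positions in which both x and y have a 1.
|000⟩: (0.4059 + 0.9139)/(2√2) = 0.4666
|001⟩: (-0.4059 - 0.9139)/(2√2) = -0.4666
|010⟩: (-0.4059 - 0.9139)/(2√2) = -0.4666
|011⟩: (0.4059 + 0.9139)/(2√2) = 0.4666
|100⟩: (0.4059 - 0.9139)/(2√2) = -0.1796
|101⟩: (-0.4059 + 0.9139)/(2√2) = 0.1796
|110⟩: (-0.4059 + 0.9139)/(2√2) = 0.1796
|111⟩: (0.4059 - 0.9139)/(2√2) = -0.1796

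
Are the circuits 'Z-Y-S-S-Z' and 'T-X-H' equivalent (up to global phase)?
No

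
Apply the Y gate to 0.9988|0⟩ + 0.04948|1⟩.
-0.04948i|0⟩ + 0.9988i|1⟩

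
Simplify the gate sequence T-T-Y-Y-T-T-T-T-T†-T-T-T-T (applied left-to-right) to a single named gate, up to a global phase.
T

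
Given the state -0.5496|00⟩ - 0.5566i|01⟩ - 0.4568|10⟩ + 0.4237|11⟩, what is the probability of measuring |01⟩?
0.3098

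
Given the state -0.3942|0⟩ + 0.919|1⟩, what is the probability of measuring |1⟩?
0.8446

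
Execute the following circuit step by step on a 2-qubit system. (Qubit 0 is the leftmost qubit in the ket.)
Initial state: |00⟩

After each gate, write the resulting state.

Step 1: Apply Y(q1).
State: i|01⟩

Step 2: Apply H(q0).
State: (1/√2)i|01⟩ + (1/√2)i|11⟩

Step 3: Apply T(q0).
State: (1/√2)i|01⟩ + (-1/2 + (1/2)i)|11⟩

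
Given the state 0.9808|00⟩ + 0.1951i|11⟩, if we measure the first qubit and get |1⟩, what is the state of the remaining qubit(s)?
i|1⟩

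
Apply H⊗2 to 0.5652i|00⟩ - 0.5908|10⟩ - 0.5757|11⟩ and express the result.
(-0.5833 + 0.2826i)|00⟩ + (-0.00755 + 0.2826i)|01⟩ + (0.5833 + 0.2826i)|10⟩ + (0.00755 + 0.2826i)|11⟩

H⊗2 gives amp(|y⟩) = (1/2) Σ_x (−1)^(x·y) amp(|x⟩), where x·y is the number of positions in which both x and y have a 1.
|00⟩: (0.5652i - 0.5908 - 0.5757)/2 = (-0.5833 + 0.2826i)
|01⟩: (0.5652i - 0.5908 + 0.5757)/2 = (-0.00755 + 0.2826i)
|10⟩: (0.5652i + 0.5908 + 0.5757)/2 = (0.5833 + 0.2826i)
|11⟩: (0.5652i + 0.5908 - 0.5757)/2 = (0.00755 + 0.2826i)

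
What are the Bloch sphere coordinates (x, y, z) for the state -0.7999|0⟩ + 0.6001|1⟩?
(-0.96, 0, 0.2797)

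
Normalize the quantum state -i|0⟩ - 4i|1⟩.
-0.2425i|0⟩ - 0.9701i|1⟩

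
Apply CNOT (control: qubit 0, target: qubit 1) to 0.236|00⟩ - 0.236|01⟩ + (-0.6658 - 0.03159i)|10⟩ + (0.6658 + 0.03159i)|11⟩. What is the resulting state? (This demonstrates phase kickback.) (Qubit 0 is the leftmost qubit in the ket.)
0.236|00⟩ - 0.236|01⟩ + (0.6658 + 0.03159i)|10⟩ + (-0.6658 - 0.03159i)|11⟩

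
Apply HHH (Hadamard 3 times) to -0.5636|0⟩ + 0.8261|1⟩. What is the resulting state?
0.1856|0⟩ - 0.9827|1⟩

H² = I, so H^3 = H: a single Hadamard. With (a, b) = (-0.5636, 0.8261), H gives ((a + b)/√2, (a − b)/√2) = (0.1856, -0.9827).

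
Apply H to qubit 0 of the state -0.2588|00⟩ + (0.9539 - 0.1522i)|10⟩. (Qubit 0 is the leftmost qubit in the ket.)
(0.4915 - 0.1076i)|00⟩ + (-0.8575 + 0.1076i)|10⟩

H on qubit 0 mixes each pair of kets that differ only in qubit 0: amplitudes (a, b) of (|…0…⟩, |…1…⟩) become ((a + b)/√2, (a − b)/√2). Kets absent from the input have amplitude 0.
(|00⟩, |10⟩): (a, b) = (-0.2588, (0.9539 - 0.1522i)) → ((0.4915 - 0.1076i), (-0.8575 + 0.1076i))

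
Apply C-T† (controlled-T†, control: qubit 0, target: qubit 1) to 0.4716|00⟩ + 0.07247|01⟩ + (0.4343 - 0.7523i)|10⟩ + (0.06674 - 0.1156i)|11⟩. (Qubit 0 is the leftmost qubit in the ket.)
0.4716|00⟩ + 0.07247|01⟩ + (0.4343 - 0.7523i)|10⟩ + (-0.03455 - 0.1289i)|11⟩

C-T† leaves the control-|0⟩ kets |00⟩, |01⟩ unchanged and applies T† to qubit 1 on the control-|1⟩ pair (|10⟩, |11⟩).
T† = [[1, 0], [0, (1/√2 - (1/√2)i)]].
With a = amp(|10⟩) = (0.4343 - 0.7523i) and b = amp(|11⟩) = (0.06674 - 0.1156i):
new amp(|10⟩) = (1)·a = (0.4343 - 0.7523i)
new amp(|11⟩) = (1/√2 - (1/√2)i)·b = (-0.03455 - 0.1289i)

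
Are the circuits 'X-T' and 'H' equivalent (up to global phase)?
No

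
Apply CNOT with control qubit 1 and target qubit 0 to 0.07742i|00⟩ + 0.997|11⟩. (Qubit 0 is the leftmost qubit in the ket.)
0.07742i|00⟩ + 0.997|01⟩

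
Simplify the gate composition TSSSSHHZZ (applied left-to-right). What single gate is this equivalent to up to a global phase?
T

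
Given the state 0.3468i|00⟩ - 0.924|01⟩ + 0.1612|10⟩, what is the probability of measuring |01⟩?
0.8538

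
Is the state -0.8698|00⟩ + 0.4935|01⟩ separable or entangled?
Separable

Writing the state as a|00⟩ + b|01⟩ + c|10⟩ + d|11⟩, it is a product state iff ad − bc = 0.
Here (a, b, c, d) = (-0.8698, 0.4935, 0, 0): ad − bc = (-0.8698)(0) − (0.4935)(0) = 0, so the state is separable.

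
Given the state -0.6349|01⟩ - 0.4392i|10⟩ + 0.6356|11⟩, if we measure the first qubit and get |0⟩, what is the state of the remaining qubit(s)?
-|1⟩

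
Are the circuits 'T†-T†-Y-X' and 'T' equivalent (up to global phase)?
No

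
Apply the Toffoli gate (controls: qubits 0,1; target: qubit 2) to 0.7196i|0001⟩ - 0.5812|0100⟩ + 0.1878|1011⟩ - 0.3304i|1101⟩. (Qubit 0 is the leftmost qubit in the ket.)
0.7196i|0001⟩ - 0.5812|0100⟩ + 0.1878|1011⟩ - 0.3304i|1111⟩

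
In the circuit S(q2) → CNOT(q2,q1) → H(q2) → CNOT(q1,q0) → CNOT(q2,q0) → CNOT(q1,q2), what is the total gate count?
6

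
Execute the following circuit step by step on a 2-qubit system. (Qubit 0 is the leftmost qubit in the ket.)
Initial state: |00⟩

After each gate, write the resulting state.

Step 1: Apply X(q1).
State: |01⟩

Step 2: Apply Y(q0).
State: i|11⟩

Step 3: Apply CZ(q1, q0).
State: -i|11⟩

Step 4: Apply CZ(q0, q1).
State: i|11⟩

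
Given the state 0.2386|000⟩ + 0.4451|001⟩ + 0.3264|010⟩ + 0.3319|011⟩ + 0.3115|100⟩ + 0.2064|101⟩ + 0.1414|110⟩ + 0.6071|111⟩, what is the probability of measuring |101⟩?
0.0426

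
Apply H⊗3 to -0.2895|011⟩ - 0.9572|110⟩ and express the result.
-0.4408|000⟩ - 0.2361|001⟩ + 0.4408|010⟩ + 0.2361|011⟩ + 0.2361|100⟩ + 0.4408|101⟩ - 0.2361|110⟩ - 0.4408|111⟩

H⊗3 gives amp(|y⟩) = (1/2√2) Σ_x (−1)^(x·y) amp(|x⟩), where x·y is the number of positions in which both x and y have a 1.
|000⟩: (-0.2895 - 0.9572)/(2√2) = -0.4408
|001⟩: (0.2895 - 0.9572)/(2√2) = -0.2361
|010⟩: (0.2895 + 0.9572)/(2√2) = 0.4408
|011⟩: (-0.2895 + 0.9572)/(2√2) = 0.2361
|100⟩: (-0.2895 + 0.9572)/(2√2) = 0.2361
|101⟩: (0.2895 + 0.9572)/(2√2) = 0.4408
|110⟩: (0.2895 - 0.9572)/(2√2) = -0.2361
|111⟩: (-0.2895 - 0.9572)/(2√2) = -0.4408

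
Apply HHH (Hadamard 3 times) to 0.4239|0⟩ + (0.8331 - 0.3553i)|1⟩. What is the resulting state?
(0.8888 - 0.2512i)|0⟩ + (-0.2893 + 0.2512i)|1⟩

H² = I, so H^3 = H: a single Hadamard. With (a, b) = (0.4239, (0.8331 - 0.3553i)), H gives ((a + b)/√2, (a − b)/√2) = ((0.8888 - 0.2512i), (-0.2893 + 0.2512i)).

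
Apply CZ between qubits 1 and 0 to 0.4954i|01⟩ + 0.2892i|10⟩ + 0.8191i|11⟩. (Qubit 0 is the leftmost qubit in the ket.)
0.4954i|01⟩ + 0.2892i|10⟩ - 0.8191i|11⟩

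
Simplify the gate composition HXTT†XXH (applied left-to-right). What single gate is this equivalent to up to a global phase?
Z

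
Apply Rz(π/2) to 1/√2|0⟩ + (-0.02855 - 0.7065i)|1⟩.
(1/2 - (1/2)i)|0⟩ + (0.4794 - 0.5198i)|1⟩

Rz(π/2) = [[e^(−iθ/2), 0], [0, e^(iθ/2)]] with e^(±iθ/2) = cos(θ/2) ± i·sin(θ/2); θ = π/2, cos(θ/2) ≈ 0.707107, sin(θ/2) ≈ 0.707107.
With a = amp(|0⟩) = 1/√2 and b = amp(|1⟩) = (-0.02855 - 0.7065i):
new amp(|0⟩) = (0.707107 - 0.707107i)·a = (1/2 - (1/2)i)
new amp(|1⟩) = (0.707107 + 0.707107i)·b = (0.4794 - 0.5198i)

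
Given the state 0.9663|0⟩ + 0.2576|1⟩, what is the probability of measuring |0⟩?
0.9337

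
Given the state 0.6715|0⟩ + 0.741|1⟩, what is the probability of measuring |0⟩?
0.4509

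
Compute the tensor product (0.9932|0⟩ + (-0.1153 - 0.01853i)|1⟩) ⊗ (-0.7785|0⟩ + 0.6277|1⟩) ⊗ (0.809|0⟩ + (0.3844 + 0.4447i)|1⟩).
-0.6255|000⟩ + (-0.2972 - 0.3438i)|001⟩ + 0.5044|010⟩ + (0.2396 + 0.2772i)|011⟩ + (0.07262 + 0.01167i)|100⟩ + (0.02809 + 0.04546i)|101⟩ + (-0.05855 - 0.00941i)|110⟩ + (-0.02265 - 0.03666i)|111⟩

amp(|b₁b₂…⟩) = product of the factor amplitudes for bits b₁, b₂, …; only kets whose every factor amplitude is nonzero survive.
|000⟩: (0.9932)(-0.7785)(0.809) = -0.6255
|001⟩: (0.9932)(-0.7785)(0.3844 + 0.4447i) = (-0.2972 - 0.3438i)
|010⟩: (0.9932)(0.6277)(0.809) = 0.5044
|011⟩: (0.9932)(0.6277)(0.3844 + 0.4447i) = (0.2396 + 0.2772i)
|100⟩: (-0.1153 - 0.01853i)(-0.7785)(0.809) = (0.07262 + 0.01167i)
|101⟩: (-0.1153 - 0.01853i)(-0.7785)(0.3844 + 0.4447i) = (0.02809 + 0.04546i)
|110⟩: (-0.1153 - 0.01853i)(0.6277)(0.809) = (-0.05855 - 0.00941i)
|111⟩: (-0.1153 - 0.01853i)(0.6277)(0.3844 + 0.4447i) = (-0.02265 - 0.03666i)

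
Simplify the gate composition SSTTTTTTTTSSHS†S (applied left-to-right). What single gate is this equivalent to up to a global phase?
H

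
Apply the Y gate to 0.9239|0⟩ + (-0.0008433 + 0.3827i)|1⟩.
(0.3827 + 0.0008433i)|0⟩ + 0.9239i|1⟩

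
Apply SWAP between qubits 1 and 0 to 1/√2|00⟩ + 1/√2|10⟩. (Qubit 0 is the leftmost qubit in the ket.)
1/√2|00⟩ + 1/√2|01⟩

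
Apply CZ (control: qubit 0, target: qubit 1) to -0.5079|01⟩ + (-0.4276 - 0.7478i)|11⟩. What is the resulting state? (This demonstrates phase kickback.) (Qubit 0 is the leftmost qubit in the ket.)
-0.5079|01⟩ + (0.4276 + 0.7478i)|11⟩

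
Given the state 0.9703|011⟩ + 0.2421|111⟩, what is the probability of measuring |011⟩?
0.9415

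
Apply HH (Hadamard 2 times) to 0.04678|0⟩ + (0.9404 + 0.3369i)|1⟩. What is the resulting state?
0.04678|0⟩ + (0.9404 + 0.3369i)|1⟩

H² = I, so an even number of Hadamards cancels: H^2 = I and the state is unchanged.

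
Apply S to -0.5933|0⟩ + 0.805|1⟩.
-0.5933|0⟩ + 0.805i|1⟩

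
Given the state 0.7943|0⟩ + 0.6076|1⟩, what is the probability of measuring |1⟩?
0.3692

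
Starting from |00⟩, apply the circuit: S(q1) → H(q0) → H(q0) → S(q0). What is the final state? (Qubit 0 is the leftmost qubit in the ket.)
|00⟩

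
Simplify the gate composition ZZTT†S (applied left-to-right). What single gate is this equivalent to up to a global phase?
S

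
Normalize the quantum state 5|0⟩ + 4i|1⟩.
0.7809|0⟩ + 0.6247i|1⟩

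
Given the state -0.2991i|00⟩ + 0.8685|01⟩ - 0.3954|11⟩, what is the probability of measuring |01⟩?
0.7543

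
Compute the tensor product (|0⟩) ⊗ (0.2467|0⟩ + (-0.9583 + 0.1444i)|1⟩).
0.2467|00⟩ + (-0.9583 + 0.1444i)|01⟩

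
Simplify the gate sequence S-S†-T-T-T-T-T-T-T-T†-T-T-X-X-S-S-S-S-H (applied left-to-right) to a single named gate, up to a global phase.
H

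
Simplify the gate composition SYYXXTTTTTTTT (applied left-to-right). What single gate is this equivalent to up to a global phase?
S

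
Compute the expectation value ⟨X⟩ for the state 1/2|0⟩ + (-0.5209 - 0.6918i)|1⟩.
-0.5209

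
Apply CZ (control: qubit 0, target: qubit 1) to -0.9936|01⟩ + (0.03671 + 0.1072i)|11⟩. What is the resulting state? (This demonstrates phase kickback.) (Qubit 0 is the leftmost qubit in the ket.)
-0.9936|01⟩ + (-0.03671 - 0.1072i)|11⟩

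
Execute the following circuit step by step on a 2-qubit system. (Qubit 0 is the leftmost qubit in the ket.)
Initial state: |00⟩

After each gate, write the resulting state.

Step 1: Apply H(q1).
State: 1/√2|00⟩ + 1/√2|01⟩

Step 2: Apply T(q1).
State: 1/√2|00⟩ + (1/2 + (1/2)i)|01⟩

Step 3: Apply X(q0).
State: 1/√2|10⟩ + (1/2 + (1/2)i)|11⟩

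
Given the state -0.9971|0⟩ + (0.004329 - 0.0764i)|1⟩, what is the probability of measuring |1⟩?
0.005856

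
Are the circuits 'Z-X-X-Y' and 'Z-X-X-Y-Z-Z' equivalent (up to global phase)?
Yes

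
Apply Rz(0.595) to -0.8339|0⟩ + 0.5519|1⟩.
(-0.7973 + 0.2444i)|0⟩ + (0.5277 + 0.1618i)|1⟩

Rz(0.595) = [[e^(−iθ/2), 0], [0, e^(iθ/2)]] with e^(±iθ/2) = cos(θ/2) ± i·sin(θ/2); θ = 0.595, cos(θ/2) ≈ 0.956072, sin(θ/2) ≈ 0.293131.
With a = amp(|0⟩) = -0.8339 and b = amp(|1⟩) = 0.5519:
new amp(|0⟩) = (0.956072 - 0.293131i)·a = (-0.7973 + 0.2444i)
new amp(|1⟩) = (0.956072 + 0.293131i)·b = (0.5277 + 0.1618i)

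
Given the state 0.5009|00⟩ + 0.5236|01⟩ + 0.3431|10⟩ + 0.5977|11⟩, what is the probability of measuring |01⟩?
0.2742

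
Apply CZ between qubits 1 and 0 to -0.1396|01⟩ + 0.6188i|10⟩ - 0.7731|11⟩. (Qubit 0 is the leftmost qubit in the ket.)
-0.1396|01⟩ + 0.6188i|10⟩ + 0.7731|11⟩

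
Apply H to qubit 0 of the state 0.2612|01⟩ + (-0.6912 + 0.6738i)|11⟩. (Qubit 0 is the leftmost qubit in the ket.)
(-0.3041 + 0.4764i)|01⟩ + (0.6734 - 0.4764i)|11⟩

H on qubit 0 mixes each pair of kets that differ only in qubit 0: amplitudes (a, b) of (|…0…⟩, |…1…⟩) become ((a + b)/√2, (a − b)/√2). Kets absent from the input have amplitude 0.
(|01⟩, |11⟩): (a, b) = (0.2612, (-0.6912 + 0.6738i)) → ((-0.3041 + 0.4764i), (0.6734 - 0.4764i))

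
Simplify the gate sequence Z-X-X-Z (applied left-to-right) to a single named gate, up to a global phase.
I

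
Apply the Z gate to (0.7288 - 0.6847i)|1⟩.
(-0.7288 + 0.6847i)|1⟩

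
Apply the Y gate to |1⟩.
-i|0⟩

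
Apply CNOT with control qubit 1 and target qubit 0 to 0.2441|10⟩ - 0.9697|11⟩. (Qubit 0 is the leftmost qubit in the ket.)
-0.9697|01⟩ + 0.2441|10⟩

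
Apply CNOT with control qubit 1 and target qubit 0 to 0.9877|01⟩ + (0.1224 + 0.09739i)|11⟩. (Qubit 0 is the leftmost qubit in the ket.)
(0.1224 + 0.09739i)|01⟩ + 0.9877|11⟩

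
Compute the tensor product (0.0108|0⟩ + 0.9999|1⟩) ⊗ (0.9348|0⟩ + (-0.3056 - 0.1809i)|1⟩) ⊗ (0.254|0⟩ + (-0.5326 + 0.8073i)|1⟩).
0.002564|000⟩ + (-0.005377 + 0.00815i)|001⟩ + (-0.0008383 - 0.0004962i)|010⟩ + (0.003335 - 0.001624i)|011⟩ + 0.2374|100⟩ + (-0.4978 + 0.7546i)|101⟩ + (-0.07761 - 0.04594i)|110⟩ + (0.3088 - 0.1503i)|111⟩

amp(|b₁b₂…⟩) = product of the factor amplitudes for bits b₁, b₂, …; only kets whose every factor amplitude is nonzero survive.
|000⟩: (0.0108)(0.9348)(0.254) = 0.002564
|001⟩: (0.0108)(0.9348)(-0.5326 + 0.8073i) = (-0.005377 + 0.00815i)
|010⟩: (0.0108)(-0.3056 - 0.1809i)(0.254) = (-0.0008383 - 0.0004962i)
|011⟩: (0.0108)(-0.3056 - 0.1809i)(-0.5326 + 0.8073i) = (0.003335 - 0.001624i)
|100⟩: (0.9999)(0.9348)(0.254) = 0.2374
|101⟩: (0.9999)(0.9348)(-0.5326 + 0.8073i) = (-0.4978 + 0.7546i)
|110⟩: (0.9999)(-0.3056 - 0.1809i)(0.254) = (-0.07761 - 0.04594i)
|111⟩: (0.9999)(-0.3056 - 0.1809i)(-0.5326 + 0.8073i) = (0.3088 - 0.1503i)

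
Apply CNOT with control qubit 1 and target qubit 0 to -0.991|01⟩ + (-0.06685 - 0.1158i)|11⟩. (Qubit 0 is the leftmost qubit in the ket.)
(-0.06685 - 0.1158i)|01⟩ - 0.991|11⟩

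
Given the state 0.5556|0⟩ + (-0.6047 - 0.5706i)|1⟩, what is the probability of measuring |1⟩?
0.6912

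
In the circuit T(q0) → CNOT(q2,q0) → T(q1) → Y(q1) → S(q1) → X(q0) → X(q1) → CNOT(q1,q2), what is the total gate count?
8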